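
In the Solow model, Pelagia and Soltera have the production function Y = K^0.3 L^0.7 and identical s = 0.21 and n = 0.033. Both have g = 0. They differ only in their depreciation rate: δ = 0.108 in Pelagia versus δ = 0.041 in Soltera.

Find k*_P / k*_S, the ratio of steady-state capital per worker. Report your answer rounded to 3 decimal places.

k*_P / k*_S ≈ 0.398

Steady-state k* = [s/(n + δ)]^(1/(1−α)), so the ratio is [ (s_P/(n + δ)_P) / (s_S/(n + δ)_S) ]^1.4286.
s_P/(n + δ)_P = 0.21/0.141 = 1.4894; s_S/(n + δ)_S = 0.21/0.074 = 2.8378.
Ratio = (1.4894/2.8378)^1.4286 = 0.5248^1.4286 ≈ 0.3981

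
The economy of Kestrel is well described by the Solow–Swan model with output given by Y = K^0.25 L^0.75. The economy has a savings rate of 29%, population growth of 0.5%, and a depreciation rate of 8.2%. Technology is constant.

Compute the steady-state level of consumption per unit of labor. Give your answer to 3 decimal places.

At the steady state, Δk = 0, so s·k^α = (n + δ)·k.
Dividing both sides by k: k^(1−α) = s / (n + δ).
k^0.75 = 0.29 / (0.005 + 0.082) = 0.29 / 0.087 = 3.3333
k* = 3.3333^(1/0.75) ≈ 4.9793
y* = (k*)^α = 4.9793^0.25 ≈ 1.4938
c* = (1 − s)·y* = (1 − 0.29) × 1.4938 ≈ 1.0606

c* = 1.061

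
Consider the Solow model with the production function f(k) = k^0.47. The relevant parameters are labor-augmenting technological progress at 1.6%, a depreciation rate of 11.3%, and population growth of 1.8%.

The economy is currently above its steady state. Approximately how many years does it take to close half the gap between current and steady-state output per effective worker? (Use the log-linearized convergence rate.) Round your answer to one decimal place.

about 8.9 years

Near the steady state the convergence rate is λ = (1 − α)(n + g + δ).
λ = (1 − 0.47) × 0.147 = 0.53 × 0.147 = 0.07791
Half-life = ln 2 / λ = 0.6931 / 0.07791 ≈ 8.90 years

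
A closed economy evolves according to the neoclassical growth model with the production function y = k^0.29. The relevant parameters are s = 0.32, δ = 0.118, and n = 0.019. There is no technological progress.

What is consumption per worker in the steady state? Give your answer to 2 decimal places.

c* ≈ 0.96

Steady state requires s·f(k) = (n + δ)·k, i.e. s·k^α = (n + δ)·k.
Dividing both sides by k: k^(1−α) = s / (n + δ).
k^0.71 = 0.32 / (0.019 + 0.118) = 0.32 / 0.137 = 2.3358
k* = 2.3358^(1/0.71) ≈ 3.3031
y* = (k*)^α = 3.3031^0.29 ≈ 1.4141
c* = (1 − s)·y* = (1 − 0.32) × 1.4141 ≈ 0.9616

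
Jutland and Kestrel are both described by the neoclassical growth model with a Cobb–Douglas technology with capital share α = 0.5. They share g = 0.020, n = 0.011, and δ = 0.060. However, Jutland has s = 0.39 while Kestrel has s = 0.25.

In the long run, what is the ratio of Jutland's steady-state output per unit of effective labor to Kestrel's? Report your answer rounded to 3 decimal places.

Steady-state y* = [s/(n + g + δ)]^(α/(1−α)), so the ratio is [ (s_J/(n + g + δ)_J) / (s_K/(n + g + δ)_K) ]^1.
s_J/(n + g + δ)_J = 0.39/0.091 = 4.2857; s_K/(n + g + δ)_K = 0.25/0.091 = 2.7473.
Ratio = (4.2857/2.7473)^1 = 1.5600^1 ≈ 1.5600

ratio ≈ 1.560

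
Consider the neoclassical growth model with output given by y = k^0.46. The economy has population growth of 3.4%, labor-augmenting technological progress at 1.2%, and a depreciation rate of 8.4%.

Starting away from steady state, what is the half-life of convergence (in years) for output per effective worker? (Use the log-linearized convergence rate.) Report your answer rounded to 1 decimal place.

t_½ ≈ 9.9 years

Near the steady state the convergence rate is λ = (1 − α)(n + g + δ).
λ = (1 − 0.46) × 0.130 = 0.54 × 0.130 = 0.0702
Half-life = ln 2 / λ = 0.6931 / 0.0702 ≈ 9.87 years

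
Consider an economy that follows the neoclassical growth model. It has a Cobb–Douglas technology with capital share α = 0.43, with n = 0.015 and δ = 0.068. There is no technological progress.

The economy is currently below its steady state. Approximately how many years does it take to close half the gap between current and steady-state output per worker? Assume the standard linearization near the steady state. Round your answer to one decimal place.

Near the steady state the convergence rate is λ = (1 − α)(n + δ).
λ = (1 − 0.43) × 0.083 = 0.57 × 0.083 = 0.04731
Half-life = ln 2 / λ = 0.6931 / 0.04731 ≈ 14.65 years

t_½ ≈ 14.7 years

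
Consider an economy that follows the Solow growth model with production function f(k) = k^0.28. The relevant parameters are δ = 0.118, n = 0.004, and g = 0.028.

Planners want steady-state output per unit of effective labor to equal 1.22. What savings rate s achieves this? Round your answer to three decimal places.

At the steady state, Δk = 0, so s·k^α = (n + g + δ)·k.
Since y* = [s/(n + g + δ)]^(α/(1−α)), we have s/(n + g + δ) = (y*)^((1−α)/α) = 1.22^2.5714 = 1.6675.
Therefore s = 1.6675 × (n + g + δ) = 1.6675 × 0.150 = 0.2501.

s ≈ 0.250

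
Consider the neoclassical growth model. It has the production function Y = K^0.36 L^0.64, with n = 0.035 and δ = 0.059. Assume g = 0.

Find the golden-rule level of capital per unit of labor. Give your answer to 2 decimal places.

The golden rule sets f'(k) = n + δ, i.e. α·k^(α−1) = n + δ.
So k^(1−α) = α / (n + δ) = 0.36 / 0.094 = 3.8298.
k_gold = 3.8298^(1/0.64) ≈ 8.1510

k_gold ≈ 8.15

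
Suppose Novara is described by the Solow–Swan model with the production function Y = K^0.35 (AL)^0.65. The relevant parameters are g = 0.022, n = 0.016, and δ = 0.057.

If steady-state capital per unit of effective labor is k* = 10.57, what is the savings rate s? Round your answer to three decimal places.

Steady state requires s·f(k) = (n + g + δ)·k, i.e. s·k^α = (n + g + δ)·k.
So s / (n + g + δ) = (k*)^(1−α) = 10.57^0.65 = 4.6307.
Therefore s = 4.6307 × (n + g + δ) = 4.6307 × 0.095 = 0.4399.

s ≈ 0.440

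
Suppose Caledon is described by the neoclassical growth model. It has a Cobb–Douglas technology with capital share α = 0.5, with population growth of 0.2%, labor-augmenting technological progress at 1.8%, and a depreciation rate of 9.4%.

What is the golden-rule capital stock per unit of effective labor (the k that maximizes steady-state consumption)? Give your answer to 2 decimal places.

The golden rule sets f'(k) = n + g + δ, i.e. α·k^(α−1) = n + g + δ.
So k^(1−α) = α / (n + g + δ) = 0.5 / 0.114 = 4.3860.
k_gold = 4.3860^(1/0.5) ≈ 19.2370

k_gold ≈ 19.24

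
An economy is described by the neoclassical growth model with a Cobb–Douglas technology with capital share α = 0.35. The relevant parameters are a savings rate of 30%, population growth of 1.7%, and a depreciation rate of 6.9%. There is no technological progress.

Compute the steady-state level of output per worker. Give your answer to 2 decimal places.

y* ≈ 1.96

Steady state requires s·f(k) = (n + δ)·k, i.e. s·k^α = (n + δ)·k.
Dividing both sides by k: k^(1−α) = s / (n + δ).
k^0.65 = 0.30 / (0.017 + 0.069) = 0.30 / 0.086 = 3.4884
k* = 3.4884^(1/0.65) ≈ 6.8361
y* = (k*)^α = 6.8361^0.35 ≈ 1.9597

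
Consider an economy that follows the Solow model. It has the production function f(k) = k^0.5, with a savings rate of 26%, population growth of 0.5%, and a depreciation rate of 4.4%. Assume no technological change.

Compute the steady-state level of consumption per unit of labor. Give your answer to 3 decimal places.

c* ≈ 3.927

At the steady state, Δk = 0, so s·k^α = (n + δ)·k.
Dividing both sides by k: k^(1−α) = s / (n + δ).
k^0.5 = 0.26 / (0.005 + 0.044) = 0.26 / 0.049 = 5.3061
k* = 5.3061^(1/0.5) ≈ 28.1547
y* = (k*)^α = 28.1547^0.5 ≈ 5.3061
c* = (1 − s)·y* = (1 − 0.26) × 5.3061 ≈ 3.9265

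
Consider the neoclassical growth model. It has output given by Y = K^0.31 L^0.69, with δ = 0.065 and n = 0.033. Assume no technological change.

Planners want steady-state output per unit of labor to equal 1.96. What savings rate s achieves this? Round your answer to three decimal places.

At the steady state, Δk = 0, so s·k^α = (n + δ)·k.
Since y* = [s/(n + δ)]^(α/(1−α)), we have s/(n + δ) = (y*)^((1−α)/α) = 1.96^2.2258 = 4.4720.
Therefore s = 4.4720 × (n + δ) = 4.4720 × 0.098 = 0.4383.

s ≈ 0.438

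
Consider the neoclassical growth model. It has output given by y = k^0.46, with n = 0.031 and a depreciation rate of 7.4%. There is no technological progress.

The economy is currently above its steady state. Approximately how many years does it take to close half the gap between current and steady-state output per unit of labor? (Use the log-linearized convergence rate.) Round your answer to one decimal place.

t_½ ≈ 12.2 years

Near the steady state the convergence rate is λ = (1 − α)(n + δ).
λ = (1 − 0.46) × 0.105 = 0.54 × 0.105 = 0.0567
Half-life = ln 2 / λ = 0.6931 / 0.0567 ≈ 12.22 years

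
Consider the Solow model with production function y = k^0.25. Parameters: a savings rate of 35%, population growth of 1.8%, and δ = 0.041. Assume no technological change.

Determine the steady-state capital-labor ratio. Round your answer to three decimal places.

Steady state requires s·f(k) = (n + δ)·k, i.e. s·k^α = (n + δ)·k.
Rearranging, k^(1−α) = s / (n + δ).
k^0.75 = 0.35 / (0.018 + 0.041) = 0.35 / 0.059 = 5.9322
k* = 5.9322^(1/0.75) ≈ 10.7388

k* ≈ 10.739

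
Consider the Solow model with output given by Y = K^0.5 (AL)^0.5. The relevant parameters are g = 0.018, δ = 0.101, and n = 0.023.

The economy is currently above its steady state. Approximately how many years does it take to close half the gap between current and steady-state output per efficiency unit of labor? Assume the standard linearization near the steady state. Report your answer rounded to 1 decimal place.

Near the steady state the convergence rate is λ = (1 − α)(n + g + δ).
λ = (1 − 0.5) × 0.142 = 0.5 × 0.142 = 0.0710
Half-life = ln 2 / λ = 0.6931 / 0.0710 ≈ 9.76 years

half-life ≈ 9.8 years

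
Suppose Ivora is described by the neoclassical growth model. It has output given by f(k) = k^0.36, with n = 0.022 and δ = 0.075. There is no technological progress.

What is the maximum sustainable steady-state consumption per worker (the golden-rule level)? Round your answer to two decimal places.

c_gold ≈ 1.34

At the golden rule, f'(k) = n + δ, so α·k^(α−1) = n + δ and k_gold = (α/(n + δ))^(1/(1−α)).
k_gold = (0.36/0.097)^(1/0.64) = 3.7113^1.5625 ≈ 7.7604
c_gold = f(k_gold) − (n + δ)·k_gold = 2.0910 − 0.097×7.7604 ≈ 1.3382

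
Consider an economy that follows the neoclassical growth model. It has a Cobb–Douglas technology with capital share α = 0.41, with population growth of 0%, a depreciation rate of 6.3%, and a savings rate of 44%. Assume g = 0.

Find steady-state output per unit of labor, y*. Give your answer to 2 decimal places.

y* = 3.86

At the steady state, Δk = 0, so s·k^α = (n + δ)·k.
Rearranging, k^(1−α) = s / (n + δ).
k^0.59 = 0.44 / (0.000 + 0.063) = 0.44 / 0.063 = 6.9841
k* = 6.9841^(1/0.59) ≈ 26.9585
y* = (k*)^α = 26.9585^0.41 ≈ 3.8600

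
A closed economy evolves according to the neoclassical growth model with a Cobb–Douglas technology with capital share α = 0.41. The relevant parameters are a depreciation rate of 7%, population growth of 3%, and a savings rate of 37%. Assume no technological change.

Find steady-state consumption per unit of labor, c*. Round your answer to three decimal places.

Steady state requires s·f(k) = (n + δ)·k, i.e. s·k^α = (n + δ)·k.
Dividing both sides by k: k^(1−α) = s / (n + δ).
k^0.59 = 0.37 / (0.030 + 0.070) = 0.37 / 0.100 = 3.7000
k* = 3.7000^(1/0.59) ≈ 9.1845
y* = (k*)^α = 9.1845^0.41 ≈ 2.4823
c* = (1 − s)·y* = (1 − 0.37) × 2.4823 ≈ 1.5638

c* = 1.564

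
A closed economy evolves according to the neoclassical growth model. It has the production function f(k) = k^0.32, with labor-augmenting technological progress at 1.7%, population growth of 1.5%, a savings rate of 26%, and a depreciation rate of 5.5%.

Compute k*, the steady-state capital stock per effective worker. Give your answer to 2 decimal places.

k* = 5.00

At the steady state, Δk = 0, so s·k^α = (n + g + δ)·k.
Rearranging, k^(1−α) = s / (n + g + δ).
k^0.68 = 0.26 / (0.015 + 0.017 + 0.055) = 0.26 / 0.087 = 2.9885
k* = 2.9885^(1/0.68) ≈ 5.0026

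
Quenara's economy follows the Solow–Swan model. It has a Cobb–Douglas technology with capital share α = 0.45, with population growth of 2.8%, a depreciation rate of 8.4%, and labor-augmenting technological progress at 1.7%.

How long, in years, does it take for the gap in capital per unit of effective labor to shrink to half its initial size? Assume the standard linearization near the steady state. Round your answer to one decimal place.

Near the steady state the convergence rate is λ = (1 − α)(n + g + δ).
λ = (1 − 0.45) × 0.129 = 0.55 × 0.129 = 0.07095
Half-life = ln 2 / λ = 0.6931 / 0.07095 ≈ 9.77 years

about 9.8 years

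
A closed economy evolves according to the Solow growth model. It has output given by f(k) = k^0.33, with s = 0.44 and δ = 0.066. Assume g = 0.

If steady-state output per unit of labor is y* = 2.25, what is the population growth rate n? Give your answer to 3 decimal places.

At the steady state, Δk = 0, so s·k^α = (n + δ)·k.
Since y* = [s/(n + δ)]^(α/(1−α)), we have s/(n + δ) = (y*)^((1−α)/α) = 2.25^2.0303 = 5.1884.
Therefore n + δ = s / 5.1884 = 0.44 / 5.1884 = 0.0848, so n = 0.0848 − 0.066 = 0.0188.

n ≈ 0.019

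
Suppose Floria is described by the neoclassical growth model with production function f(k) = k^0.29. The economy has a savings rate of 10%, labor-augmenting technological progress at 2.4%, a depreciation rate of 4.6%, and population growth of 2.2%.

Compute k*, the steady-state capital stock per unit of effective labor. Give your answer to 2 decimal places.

k* = 1.12

At the steady state, Δk = 0, so s·k^α = (n + g + δ)·k.
Dividing both sides by k: k^(1−α) = s / (n + g + δ).
k^0.71 = 0.10 / (0.022 + 0.024 + 0.046) = 0.10 / 0.092 = 1.0870
k* = 1.0870^(1/0.71) ≈ 1.1247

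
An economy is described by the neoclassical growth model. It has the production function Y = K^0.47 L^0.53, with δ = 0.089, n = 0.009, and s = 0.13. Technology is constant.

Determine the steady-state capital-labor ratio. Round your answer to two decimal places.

In steady state, investment equals break-even investment: s·k^α = (n + δ)·k.
Rearranging, k^(1−α) = s / (n + δ).
k^0.53 = 0.13 / (0.009 + 0.089) = 0.13 / 0.098 = 1.3265
k* = 1.3265^(1/0.53) ≈ 1.7042

k* ≈ 1.70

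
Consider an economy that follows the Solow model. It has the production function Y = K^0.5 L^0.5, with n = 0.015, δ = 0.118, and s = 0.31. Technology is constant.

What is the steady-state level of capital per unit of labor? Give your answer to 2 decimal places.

Steady state requires s·f(k) = (n + δ)·k, i.e. s·k^α = (n + δ)·k.
Rearranging, k^(1−α) = s / (n + δ).
k^0.5 = 0.31 / (0.015 + 0.118) = 0.31 / 0.133 = 2.3308
k* = 2.3308^(1/0.5) ≈ 5.4326

k* = 5.43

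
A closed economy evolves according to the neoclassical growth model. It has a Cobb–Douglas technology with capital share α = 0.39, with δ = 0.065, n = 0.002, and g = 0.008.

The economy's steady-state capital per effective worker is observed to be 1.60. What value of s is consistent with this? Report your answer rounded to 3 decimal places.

In steady state, investment equals break-even investment: s·k^α = (n + g + δ)·k.
So s / (n + g + δ) = (k*)^(1−α) = 1.60^0.61 = 1.3320.
Therefore s = 1.3320 × (n + g + δ) = 1.3320 × 0.075 = 0.0999.

s ≈ 0.100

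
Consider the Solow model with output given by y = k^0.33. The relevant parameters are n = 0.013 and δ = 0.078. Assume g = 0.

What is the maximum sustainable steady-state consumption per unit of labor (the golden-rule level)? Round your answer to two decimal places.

c_gold ≈ 1.26

At the golden rule, f'(k) = n + δ, so α·k^(α−1) = n + δ and k_gold = (α/(n + δ))^(1/(1−α)).
k_gold = (0.33/0.091)^(1/0.67) = 3.6264^1.4925 ≈ 6.8394
c_gold = f(k_gold) − (n + δ)·k_gold = 1.8861 − 0.091×6.8394 ≈ 1.2637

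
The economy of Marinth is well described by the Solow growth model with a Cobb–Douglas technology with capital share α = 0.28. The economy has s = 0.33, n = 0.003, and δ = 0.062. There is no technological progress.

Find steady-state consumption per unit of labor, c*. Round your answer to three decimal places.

Steady state requires s·f(k) = (n + δ)·k, i.e. s·k^α = (n + δ)·k.
Rearranging, k^(1−α) = s / (n + δ).
k^0.72 = 0.33 / (0.003 + 0.062) = 0.33 / 0.065 = 5.0769
k* = 5.0769^(1/0.72) ≈ 9.5499
y* = (k*)^α = 9.5499^0.28 ≈ 1.8810
c* = (1 − s)·y* = (1 − 0.33) × 1.8810 ≈ 1.2603

c* ≈ 1.260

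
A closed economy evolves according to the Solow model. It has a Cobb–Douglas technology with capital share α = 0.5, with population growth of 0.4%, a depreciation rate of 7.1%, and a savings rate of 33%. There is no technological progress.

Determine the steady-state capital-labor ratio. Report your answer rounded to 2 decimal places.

k* = 19.36

In steady state, investment equals break-even investment: s·k^α = (n + δ)·k.
Rearranging, k^(1−α) = s / (n + δ).
k^0.5 = 0.33 / (0.004 + 0.071) = 0.33 / 0.075 = 4.4000
k* = 4.4000^(1/0.5) ≈ 19.3600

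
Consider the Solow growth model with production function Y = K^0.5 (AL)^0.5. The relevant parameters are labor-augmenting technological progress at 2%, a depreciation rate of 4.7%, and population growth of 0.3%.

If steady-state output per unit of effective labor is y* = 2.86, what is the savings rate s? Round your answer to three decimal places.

At the steady state, Δk = 0, so s·k^α = (n + g + δ)·k.
Since y* = [s/(n + g + δ)]^(α/(1−α)), we have s/(n + g + δ) = (y*)^((1−α)/α) = 2.86^1 = 2.8600.
Therefore s = 2.8600 × (n + g + δ) = 2.8600 × 0.070 = 0.2002.

s ≈ 0.200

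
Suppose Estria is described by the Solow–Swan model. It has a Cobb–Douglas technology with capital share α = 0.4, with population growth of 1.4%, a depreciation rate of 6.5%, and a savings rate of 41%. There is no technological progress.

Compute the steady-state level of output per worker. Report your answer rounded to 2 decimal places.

y* ≈ 3.00

At the steady state, Δk = 0, so s·k^α = (n + δ)·k.
Rearranging, k^(1−α) = s / (n + δ).
k^0.6 = 0.41 / (0.014 + 0.065) = 0.41 / 0.079 = 5.1899
k* = 5.1899^(1/0.6) ≈ 15.5572
y* = (k*)^α = 15.5572^0.4 ≈ 2.9976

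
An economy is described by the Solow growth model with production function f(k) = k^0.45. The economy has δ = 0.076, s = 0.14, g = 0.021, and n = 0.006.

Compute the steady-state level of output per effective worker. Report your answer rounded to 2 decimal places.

In steady state, investment equals break-even investment: s·k^α = (n + g + δ)·k.
Rearranging, k^(1−α) = s / (n + g + δ).
k^0.55 = 0.14 / (0.006 + 0.021 + 0.076) = 0.14 / 0.103 = 1.3592
k* = 1.3592^(1/0.55) ≈ 1.7472
y* = (k*)^α = 1.7472^0.45 ≈ 1.2854

y* ≈ 1.29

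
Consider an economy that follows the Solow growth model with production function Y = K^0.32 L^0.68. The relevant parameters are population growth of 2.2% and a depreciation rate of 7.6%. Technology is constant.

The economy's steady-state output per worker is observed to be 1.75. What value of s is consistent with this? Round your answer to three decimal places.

At the steady state, Δk = 0, so s·k^α = (n + δ)·k.
Since y* = [s/(n + δ)]^(α/(1−α)), we have s/(n + δ) = (y*)^((1−α)/α) = 1.75^2.125 = 3.2844.
Therefore s = 3.2844 × (n + δ) = 3.2844 × 0.098 = 0.3219.

s ≈ 0.322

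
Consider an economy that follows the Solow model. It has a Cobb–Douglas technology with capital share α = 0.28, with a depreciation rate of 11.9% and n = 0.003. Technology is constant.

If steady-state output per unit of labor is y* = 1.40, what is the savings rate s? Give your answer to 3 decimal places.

At the steady state, Δk = 0, so s·k^α = (n + δ)·k.
Since y* = [s/(n + δ)]^(α/(1−α)), we have s/(n + δ) = (y*)^((1−α)/α) = 1.40^2.5714 = 2.3755.
Therefore s = 2.3755 × (n + δ) = 2.3755 × 0.122 = 0.2898.

s ≈ 0.290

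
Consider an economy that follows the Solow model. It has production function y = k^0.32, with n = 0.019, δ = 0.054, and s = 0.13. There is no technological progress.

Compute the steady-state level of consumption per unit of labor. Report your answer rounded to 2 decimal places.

c* ≈ 1.14

At the steady state, Δk = 0, so s·k^α = (n + δ)·k.
Dividing both sides by k: k^(1−α) = s / (n + δ).
k^0.68 = 0.13 / (0.019 + 0.054) = 0.13 / 0.073 = 1.7808
k* = 1.7808^(1/0.68) ≈ 2.3364
y* = (k*)^α = 2.3364^0.32 ≈ 1.3120
c* = (1 − s)·y* = (1 − 0.13) × 1.3120 ≈ 1.1414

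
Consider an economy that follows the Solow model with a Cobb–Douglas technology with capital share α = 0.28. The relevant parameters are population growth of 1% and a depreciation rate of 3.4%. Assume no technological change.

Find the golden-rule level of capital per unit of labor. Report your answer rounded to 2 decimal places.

The golden rule sets f'(k) = n + δ, i.e. α·k^(α−1) = n + δ.
So k^(1−α) = α / (n + δ) = 0.28 / 0.044 = 6.3636.
k_gold = 6.3636^(1/0.72) ≈ 13.0694

k_gold ≈ 13.07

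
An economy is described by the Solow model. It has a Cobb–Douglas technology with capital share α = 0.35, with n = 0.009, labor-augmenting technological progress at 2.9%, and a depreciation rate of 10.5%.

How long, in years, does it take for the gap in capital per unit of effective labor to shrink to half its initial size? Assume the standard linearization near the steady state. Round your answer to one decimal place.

Near the steady state the convergence rate is λ = (1 − α)(n + g + δ).
λ = (1 − 0.35) × 0.143 = 0.65 × 0.143 = 0.09295
Half-life = ln 2 / λ = 0.6931 / 0.09295 ≈ 7.46 years

t_½ ≈ 7.5 years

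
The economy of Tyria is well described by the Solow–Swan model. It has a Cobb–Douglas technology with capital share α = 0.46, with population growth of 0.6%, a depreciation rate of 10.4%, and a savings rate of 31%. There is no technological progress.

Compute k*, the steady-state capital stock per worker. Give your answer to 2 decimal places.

k* ≈ 6.81

At the steady state, Δk = 0, so s·k^α = (n + δ)·k.
Rearranging, k^(1−α) = s / (n + δ).
k^0.54 = 0.31 / (0.006 + 0.104) = 0.31 / 0.110 = 2.8182
k* = 2.8182^(1/0.54) ≈ 6.8121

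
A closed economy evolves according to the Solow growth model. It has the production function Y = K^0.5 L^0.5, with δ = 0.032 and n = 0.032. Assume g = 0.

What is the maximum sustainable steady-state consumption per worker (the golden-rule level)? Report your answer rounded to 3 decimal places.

c_gold ≈ 3.906

At the golden rule, f'(k) = n + δ, so α·k^(α−1) = n + δ and k_gold = (α/(n + δ))^(1/(1−α)).
k_gold = (0.5/0.064)^(1/0.5) = 7.8125^2 ≈ 61.0352
c_gold = f(k_gold) − (n + δ)·k_gold = 7.8125 − 0.064×61.0352 ≈ 3.9062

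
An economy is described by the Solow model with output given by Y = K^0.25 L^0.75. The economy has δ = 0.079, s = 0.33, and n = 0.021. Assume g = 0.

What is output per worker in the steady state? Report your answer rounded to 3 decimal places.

y* = 1.489

Steady state requires s·f(k) = (n + δ)·k, i.e. s·k^α = (n + δ)·k.
Dividing both sides by k: k^(1−α) = s / (n + δ).
k^0.75 = 0.33 / (0.021 + 0.079) = 0.33 / 0.100 = 3.3000
k* = 3.3000^(1/0.75) ≈ 4.9131
y* = (k*)^α = 4.9131^0.25 ≈ 1.4888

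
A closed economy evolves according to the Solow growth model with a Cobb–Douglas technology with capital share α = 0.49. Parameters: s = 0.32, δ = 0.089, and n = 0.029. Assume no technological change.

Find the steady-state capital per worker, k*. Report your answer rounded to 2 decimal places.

k* ≈ 7.07

At the steady state, Δk = 0, so s·k^α = (n + δ)·k.
Dividing both sides by k: k^(1−α) = s / (n + δ).
k^0.51 = 0.32 / (0.029 + 0.089) = 0.32 / 0.118 = 2.7119
k* = 2.7119^(1/0.51) ≈ 7.0722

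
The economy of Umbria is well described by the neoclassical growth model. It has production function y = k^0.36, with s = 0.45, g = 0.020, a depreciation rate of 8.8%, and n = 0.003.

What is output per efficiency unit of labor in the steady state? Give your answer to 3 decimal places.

y* ≈ 2.198

At the steady state, Δk = 0, so s·k^α = (n + g + δ)·k.
Rearranging, k^(1−α) = s / (n + g + δ).
k^0.64 = 0.45 / (0.003 + 0.020 + 0.088) = 0.45 / 0.111 = 4.0541
k* = 4.0541^(1/0.64) ≈ 8.9091
y* = (k*)^α = 8.9091^0.36 ≈ 2.1976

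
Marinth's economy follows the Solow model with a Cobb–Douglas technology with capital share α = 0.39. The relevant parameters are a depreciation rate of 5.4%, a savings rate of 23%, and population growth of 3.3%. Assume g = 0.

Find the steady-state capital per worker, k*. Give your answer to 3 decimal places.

k* = 4.922

In steady state, investment equals break-even investment: s·k^α = (n + δ)·k.
Dividing both sides by k: k^(1−α) = s / (n + δ).
k^0.61 = 0.23 / (0.033 + 0.054) = 0.23 / 0.087 = 2.6437
k* = 2.6437^(1/0.61) ≈ 4.9221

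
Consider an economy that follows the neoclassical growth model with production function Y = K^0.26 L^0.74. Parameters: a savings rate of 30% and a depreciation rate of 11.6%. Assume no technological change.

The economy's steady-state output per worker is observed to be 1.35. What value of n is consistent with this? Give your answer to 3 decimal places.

At the steady state, Δk = 0, so s·k^α = (n + δ)·k.
Since y* = [s/(n + δ)]^(α/(1−α)), we have s/(n + δ) = (y*)^((1−α)/α) = 1.35^2.8462 = 2.3494.
Therefore n + δ = s / 2.3494 = 0.30 / 2.3494 = 0.1277, so n = 0.1277 − 0.116 = 0.0117.

n ≈ 0.012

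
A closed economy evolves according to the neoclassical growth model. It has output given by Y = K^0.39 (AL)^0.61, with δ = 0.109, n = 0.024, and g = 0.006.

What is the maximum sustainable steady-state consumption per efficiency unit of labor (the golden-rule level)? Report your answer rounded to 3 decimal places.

At the golden rule, f'(k) = n + g + δ, so α·k^(α−1) = n + g + δ and k_gold = (α/(n + g + δ))^(1/(1−α)).
k_gold = (0.39/0.139)^(1/0.61) = 2.8058^1.6393 ≈ 5.4262
c_gold = f(k_gold) − (n + g + δ)·k_gold = 1.9340 − 0.139×5.4262 ≈ 1.1798

c_gold ≈ 1.180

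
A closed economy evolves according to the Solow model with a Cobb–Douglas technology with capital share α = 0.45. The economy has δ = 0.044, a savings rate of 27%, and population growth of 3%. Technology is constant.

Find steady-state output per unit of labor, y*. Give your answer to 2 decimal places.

y* = 2.88

In steady state, investment equals break-even investment: s·k^α = (n + δ)·k.
Dividing both sides by k: k^(1−α) = s / (n + δ).
k^0.55 = 0.27 / (0.030 + 0.044) = 0.27 / 0.074 = 3.6486
k* = 3.6486^(1/0.55) ≈ 10.5208
y* = (k*)^α = 10.5208^0.45 ≈ 2.8835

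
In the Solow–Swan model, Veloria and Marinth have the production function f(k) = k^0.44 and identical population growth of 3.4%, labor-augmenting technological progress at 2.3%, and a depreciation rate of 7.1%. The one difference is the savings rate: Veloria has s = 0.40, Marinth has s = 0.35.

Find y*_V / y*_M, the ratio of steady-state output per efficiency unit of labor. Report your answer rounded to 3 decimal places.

ratio ≈ 1.111

Steady-state y* = [s/(n + g + δ)]^(α/(1−α)), so the ratio is [ (s_V/(n + g + δ)_V) / (s_M/(n + g + δ)_M) ]^0.7857.
s_V/(n + g + δ)_V = 0.40/0.128 = 3.1250; s_M/(n + g + δ)_M = 0.35/0.128 = 2.7344.
Ratio = (3.1250/2.7344)^0.7857 = 1.1428^0.7857 ≈ 1.1106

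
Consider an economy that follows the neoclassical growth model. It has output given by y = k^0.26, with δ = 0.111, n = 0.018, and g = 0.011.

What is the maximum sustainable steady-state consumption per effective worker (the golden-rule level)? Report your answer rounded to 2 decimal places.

c_gold ≈ 0.92

At the golden rule, f'(k) = n + g + δ, so α·k^(α−1) = n + g + δ and k_gold = (α/(n + g + δ))^(1/(1−α)).
k_gold = (0.26/0.140)^(1/0.74) = 1.8571^1.3514 ≈ 2.3084
c_gold = f(k_gold) − (n + g + δ)·k_gold = 1.2430 − 0.140×2.3084 ≈ 0.9198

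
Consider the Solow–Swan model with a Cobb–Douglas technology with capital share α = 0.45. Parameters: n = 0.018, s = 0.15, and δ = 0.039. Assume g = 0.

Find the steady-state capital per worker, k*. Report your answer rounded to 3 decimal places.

k* ≈ 5.808

In steady state, investment equals break-even investment: s·k^α = (n + δ)·k.
Rearranging, k^(1−α) = s / (n + δ).
k^0.55 = 0.15 / (0.018 + 0.039) = 0.15 / 0.057 = 2.6316
k* = 2.6316^(1/0.55) ≈ 5.8081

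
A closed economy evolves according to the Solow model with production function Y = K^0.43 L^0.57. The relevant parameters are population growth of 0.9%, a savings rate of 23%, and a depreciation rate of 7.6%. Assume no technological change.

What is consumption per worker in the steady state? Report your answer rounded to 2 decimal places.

In steady state, investment equals break-even investment: s·k^α = (n + δ)·k.
Rearranging, k^(1−α) = s / (n + δ).
k^0.57 = 0.23 / (0.009 + 0.076) = 0.23 / 0.085 = 2.7059
k* = 2.7059^(1/0.57) ≈ 5.7338
y* = (k*)^α = 5.7338^0.43 ≈ 2.1190
c* = (1 − s)·y* = (1 − 0.23) × 2.1190 ≈ 1.6316

c* ≈ 1.63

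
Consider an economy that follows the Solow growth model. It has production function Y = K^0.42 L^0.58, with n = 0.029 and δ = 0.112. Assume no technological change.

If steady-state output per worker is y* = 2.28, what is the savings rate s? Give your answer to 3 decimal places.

Steady state requires s·f(k) = (n + δ)·k, i.e. s·k^α = (n + δ)·k.
Since y* = [s/(n + δ)]^(α/(1−α)), we have s/(n + δ) = (y*)^((1−α)/α) = 2.28^1.381 = 3.1211.
Therefore s = 3.1211 × (n + δ) = 3.1211 × 0.141 = 0.4401.

s ≈ 0.440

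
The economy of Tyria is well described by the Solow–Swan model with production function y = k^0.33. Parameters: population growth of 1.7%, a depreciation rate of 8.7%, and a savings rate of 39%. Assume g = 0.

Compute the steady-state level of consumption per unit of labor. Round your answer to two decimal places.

c* ≈ 1.17

At the steady state, Δk = 0, so s·k^α = (n + δ)·k.
Dividing both sides by k: k^(1−α) = s / (n + δ).
k^0.67 = 0.39 / (0.017 + 0.087) = 0.39 / 0.104 = 3.7500
k* = 3.7500^(1/0.67) ≈ 7.1906
y* = (k*)^α = 7.1906^0.33 ≈ 1.9175
c* = (1 − s)·y* = (1 − 0.39) × 1.9175 ≈ 1.1697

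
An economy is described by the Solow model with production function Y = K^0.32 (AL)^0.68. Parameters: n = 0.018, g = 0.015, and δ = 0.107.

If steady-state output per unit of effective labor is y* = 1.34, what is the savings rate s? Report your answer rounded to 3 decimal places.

s ≈ 0.261

At the steady state, Δk = 0, so s·k^α = (n + g + δ)·k.
Since y* = [s/(n + g + δ)]^(α/(1−α)), we have s/(n + g + δ) = (y*)^((1−α)/α) = 1.34^2.125 = 1.8625.
Therefore s = 1.8625 × (n + g + δ) = 1.8625 × 0.140 = 0.2608.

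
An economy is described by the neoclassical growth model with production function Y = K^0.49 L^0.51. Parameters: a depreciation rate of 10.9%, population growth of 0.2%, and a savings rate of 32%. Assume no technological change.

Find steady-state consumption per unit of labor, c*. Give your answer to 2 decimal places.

In steady state, investment equals break-even investment: s·k^α = (n + δ)·k.
Rearranging, k^(1−α) = s / (n + δ).
k^0.51 = 0.32 / (0.002 + 0.109) = 0.32 / 0.111 = 2.8829
k* = 2.8829^(1/0.51) ≈ 7.9731
y* = (k*)^α = 7.9731^0.49 ≈ 2.7657
c* = (1 − s)·y* = (1 − 0.32) × 2.7657 ≈ 1.8807

c* ≈ 1.88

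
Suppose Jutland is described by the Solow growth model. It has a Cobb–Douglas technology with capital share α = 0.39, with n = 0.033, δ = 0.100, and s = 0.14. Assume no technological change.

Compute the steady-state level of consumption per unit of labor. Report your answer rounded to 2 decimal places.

c* ≈ 0.89

In steady state, investment equals break-even investment: s·k^α = (n + δ)·k.
Rearranging, k^(1−α) = s / (n + δ).
k^0.61 = 0.14 / (0.033 + 0.100) = 0.14 / 0.133 = 1.0526
k* = 1.0526^(1/0.61) ≈ 1.0877
y* = (k*)^α = 1.0877^0.39 ≈ 1.0333
c* = (1 − s)·y* = (1 − 0.14) × 1.0333 ≈ 0.8886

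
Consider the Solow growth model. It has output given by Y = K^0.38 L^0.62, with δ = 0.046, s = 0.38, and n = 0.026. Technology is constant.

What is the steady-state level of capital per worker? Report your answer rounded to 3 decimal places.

In steady state, investment equals break-even investment: s·k^α = (n + δ)·k.
Dividing both sides by k: k^(1−α) = s / (n + δ).
k^0.62 = 0.38 / (0.026 + 0.046) = 0.38 / 0.072 = 5.2778
k* = 5.2778^(1/0.62) ≈ 14.6301

k* = 14.630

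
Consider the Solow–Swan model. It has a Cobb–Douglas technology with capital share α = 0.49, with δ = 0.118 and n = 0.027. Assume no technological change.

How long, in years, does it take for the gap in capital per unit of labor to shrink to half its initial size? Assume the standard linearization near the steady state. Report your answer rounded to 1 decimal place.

Near the steady state the convergence rate is λ = (1 − α)(n + δ).
λ = (1 − 0.49) × 0.145 = 0.51 × 0.145 = 0.07395
Half-life = ln 2 / λ = 0.6931 / 0.07395 ≈ 9.37 years

about 9.4 years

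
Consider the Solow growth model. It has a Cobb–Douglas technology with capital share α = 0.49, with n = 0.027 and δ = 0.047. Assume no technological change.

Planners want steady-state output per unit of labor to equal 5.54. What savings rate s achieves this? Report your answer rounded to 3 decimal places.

At the steady state, Δk = 0, so s·k^α = (n + δ)·k.
Since y* = [s/(n + δ)]^(α/(1−α)), we have s/(n + δ) = (y*)^((1−α)/α) = 5.54^1.0408 = 5.9408.
Therefore s = 5.9408 × (n + δ) = 5.9408 × 0.074 = 0.4396.

s ≈ 0.440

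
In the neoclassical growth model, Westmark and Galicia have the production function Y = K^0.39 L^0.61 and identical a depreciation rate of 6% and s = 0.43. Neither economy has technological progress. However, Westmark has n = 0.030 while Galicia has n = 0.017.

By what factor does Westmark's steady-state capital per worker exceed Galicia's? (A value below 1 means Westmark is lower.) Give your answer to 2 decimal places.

Steady-state k* = [s/(n + δ)]^(1/(1−α)), so the ratio is [ (s_W/(n + δ)_W) / (s_G/(n + δ)_G) ]^1.6393.
s_W/(n + δ)_W = 0.43/0.090 = 4.7778; s_G/(n + δ)_G = 0.43/0.077 = 5.5844.
Ratio = (4.7778/5.5844)^1.6393 = 0.8556^1.6393 ≈ 0.7744

k*_W / k*_G ≈ 0.77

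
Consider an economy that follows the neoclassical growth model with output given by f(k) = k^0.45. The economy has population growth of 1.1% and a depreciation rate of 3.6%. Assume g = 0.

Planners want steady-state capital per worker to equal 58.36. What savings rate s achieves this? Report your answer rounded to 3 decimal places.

s ≈ 0.440

Steady state requires s·f(k) = (n + δ)·k, i.e. s·k^α = (n + δ)·k.
So s / (n + δ) = (k*)^(1−α) = 58.36^0.55 = 9.3619.
Therefore s = 9.3619 × (n + δ) = 9.3619 × 0.047 = 0.4400.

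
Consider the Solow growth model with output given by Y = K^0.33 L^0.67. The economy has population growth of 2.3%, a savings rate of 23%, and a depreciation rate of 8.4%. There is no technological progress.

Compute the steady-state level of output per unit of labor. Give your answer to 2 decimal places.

y* = 1.46

Steady state requires s·f(k) = (n + δ)·k, i.e. s·k^α = (n + δ)·k.
Dividing both sides by k: k^(1−α) = s / (n + δ).
k^0.67 = 0.23 / (0.023 + 0.084) = 0.23 / 0.107 = 2.1495
k* = 2.1495^(1/0.67) ≈ 3.1335
y* = (k*)^α = 3.1335^0.33 ≈ 1.4578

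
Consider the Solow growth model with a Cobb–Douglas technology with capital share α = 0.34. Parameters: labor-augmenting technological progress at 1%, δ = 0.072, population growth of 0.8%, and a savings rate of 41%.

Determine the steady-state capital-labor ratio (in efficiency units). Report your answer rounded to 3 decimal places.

k* = 9.949

Steady state requires s·f(k) = (n + g + δ)·k, i.e. s·k^α = (n + g + δ)·k.
Rearranging, k^(1−α) = s / (n + g + δ).
k^0.66 = 0.41 / (0.008 + 0.010 + 0.072) = 0.41 / 0.090 = 4.5556
k* = 4.5556^(1/0.66) ≈ 9.9494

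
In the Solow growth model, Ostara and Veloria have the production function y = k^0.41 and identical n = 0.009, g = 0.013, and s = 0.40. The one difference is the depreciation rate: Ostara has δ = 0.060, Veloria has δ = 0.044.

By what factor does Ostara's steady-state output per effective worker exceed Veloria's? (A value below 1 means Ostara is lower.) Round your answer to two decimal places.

ratio ≈ 0.86

Steady-state y* = [s/(n + g + δ)]^(α/(1−α)), so the ratio is [ (s_O/(n + g + δ)_O) / (s_V/(n + g + δ)_V) ]^0.6949.
s_O/(n + g + δ)_O = 0.40/0.082 = 4.8780; s_V/(n + g + δ)_V = 0.40/0.066 = 6.0606.
Ratio = (4.8780/6.0606)^0.6949 = 0.8049^0.6949 ≈ 0.8600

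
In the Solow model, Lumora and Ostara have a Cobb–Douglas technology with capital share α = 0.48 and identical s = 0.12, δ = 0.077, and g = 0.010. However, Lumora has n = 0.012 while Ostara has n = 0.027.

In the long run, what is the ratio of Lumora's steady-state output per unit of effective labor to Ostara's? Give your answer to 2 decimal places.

Steady-state y* = [s/(n + g + δ)]^(α/(1−α)), so the ratio is [ (s_L/(n + g + δ)_L) / (s_O/(n + g + δ)_O) ]^0.9231.
s_L/(n + g + δ)_L = 0.12/0.099 = 1.2121; s_O/(n + g + δ)_O = 0.12/0.114 = 1.0526.
Ratio = (1.2121/1.0526)^0.9231 = 1.1515^0.9231 ≈ 1.1391

ratio ≈ 1.14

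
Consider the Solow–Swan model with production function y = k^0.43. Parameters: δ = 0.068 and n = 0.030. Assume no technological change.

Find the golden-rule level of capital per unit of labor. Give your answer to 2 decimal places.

The golden rule sets f'(k) = n + δ, i.e. α·k^(α−1) = n + δ.
So k^(1−α) = α / (n + δ) = 0.43 / 0.098 = 4.3878.
k_gold = 4.3878^(1/0.57) ≈ 13.3890

k_gold ≈ 13.39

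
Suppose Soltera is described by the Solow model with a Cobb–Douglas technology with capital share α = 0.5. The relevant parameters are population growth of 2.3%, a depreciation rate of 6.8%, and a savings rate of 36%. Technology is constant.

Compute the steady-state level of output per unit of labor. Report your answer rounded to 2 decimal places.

y* ≈ 3.96

At the steady state, Δk = 0, so s·k^α = (n + δ)·k.
Rearranging, k^(1−α) = s / (n + δ).
k^0.5 = 0.36 / (0.023 + 0.068) = 0.36 / 0.091 = 3.9560
k* = 3.9560^(1/0.5) ≈ 15.6499
y* = (k*)^α = 15.6499^0.5 ≈ 3.9560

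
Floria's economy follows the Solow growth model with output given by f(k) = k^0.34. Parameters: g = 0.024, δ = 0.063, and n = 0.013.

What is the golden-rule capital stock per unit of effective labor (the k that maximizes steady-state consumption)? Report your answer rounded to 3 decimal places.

The golden rule sets f'(k) = n + g + δ, i.e. α·k^(α−1) = n + g + δ.
So k^(1−α) = α / (n + g + δ) = 0.34 / 0.100 = 3.4000.
k_gold = 3.4000^(1/0.66) ≈ 6.3866

k_gold ≈ 6.387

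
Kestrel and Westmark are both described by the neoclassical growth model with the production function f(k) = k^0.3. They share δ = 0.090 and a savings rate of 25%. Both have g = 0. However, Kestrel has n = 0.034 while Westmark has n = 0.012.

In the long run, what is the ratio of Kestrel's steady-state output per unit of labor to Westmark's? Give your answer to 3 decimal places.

y*_K / y*_W ≈ 0.920

Steady-state y* = [s/(n + δ)]^(α/(1−α)), so the ratio is [ (s_K/(n + δ)_K) / (s_W/(n + δ)_W) ]^0.4286.
s_K/(n + δ)_K = 0.25/0.124 = 2.0161; s_W/(n + δ)_W = 0.25/0.102 = 2.4510.
Ratio = (2.0161/2.4510)^0.4286 = 0.8226^0.4286 ≈ 0.9197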